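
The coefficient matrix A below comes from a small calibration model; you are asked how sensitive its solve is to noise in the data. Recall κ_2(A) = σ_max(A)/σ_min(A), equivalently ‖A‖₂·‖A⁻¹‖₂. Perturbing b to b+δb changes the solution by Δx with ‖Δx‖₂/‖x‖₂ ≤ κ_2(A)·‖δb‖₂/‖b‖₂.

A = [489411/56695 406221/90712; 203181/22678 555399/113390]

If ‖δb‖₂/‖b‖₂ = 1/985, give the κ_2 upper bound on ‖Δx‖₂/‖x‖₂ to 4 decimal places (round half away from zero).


M = AᵀA = [2366415549/15288100 504758709/6115240; 504758709/6115240 10773931401/244609600]. tr(M)=33658533/169280, det(M)=395254161/84640000
solving λ² − 33658533/169280·λ + 395254161/84640000 = 0 gives λ = 19881/100, 19881/846400
so κ_2 = √((19881/100) / (19881/846400)) = 92.0000
perturbation bound = 92.0000·1/985 = 0.0934

0.0934


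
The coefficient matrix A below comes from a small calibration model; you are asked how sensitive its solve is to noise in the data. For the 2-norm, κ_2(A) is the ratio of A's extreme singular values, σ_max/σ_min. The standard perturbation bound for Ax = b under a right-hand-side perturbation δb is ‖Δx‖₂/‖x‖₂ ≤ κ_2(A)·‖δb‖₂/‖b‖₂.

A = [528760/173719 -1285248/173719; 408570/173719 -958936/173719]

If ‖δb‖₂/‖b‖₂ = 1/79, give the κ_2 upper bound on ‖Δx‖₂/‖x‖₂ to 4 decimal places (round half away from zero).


2.1144

M = AᵀA = [446516582500/30178290961 -1071380214000/30178290961; -1071380214000/30178290961 2571420673600/30178290961]. tr(M)=17857616900/178569769, det(M)=64000000/178569769
solving λ² − 17857616900/178569769·λ + 64000000/178569769 = 0 gives λ = 100, 640000/178569769
κ_2(A) = √(λ_max/λ_min) = √(100 / (640000/178569769)) = 167.0375
bound on ‖Δx‖/‖x‖: κ·ε = 167.0375·1/79 = 2.1144


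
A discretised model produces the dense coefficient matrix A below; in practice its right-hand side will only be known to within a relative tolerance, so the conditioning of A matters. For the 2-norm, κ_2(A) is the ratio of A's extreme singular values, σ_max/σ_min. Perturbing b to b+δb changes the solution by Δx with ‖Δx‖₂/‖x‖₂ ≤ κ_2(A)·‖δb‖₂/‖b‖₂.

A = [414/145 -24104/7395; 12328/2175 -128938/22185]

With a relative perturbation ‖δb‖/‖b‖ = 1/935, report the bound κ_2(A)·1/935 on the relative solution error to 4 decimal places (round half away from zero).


form AᵀA = [190543684/4730625 -119917952/2838375; -119917952/2838375 75619492/1703025] with trace 4287016/50625 and determinant 4477456/1265625
char-poly roots: 2116/25 and 2116/50625
σ_max=√(2116/25)=(46/5), σ_min=√(2116/50625)=(46/225) → κ = 45.0000
worst-case relative error ≤ 45.0000 × 1/935 = 0.0481

0.0481


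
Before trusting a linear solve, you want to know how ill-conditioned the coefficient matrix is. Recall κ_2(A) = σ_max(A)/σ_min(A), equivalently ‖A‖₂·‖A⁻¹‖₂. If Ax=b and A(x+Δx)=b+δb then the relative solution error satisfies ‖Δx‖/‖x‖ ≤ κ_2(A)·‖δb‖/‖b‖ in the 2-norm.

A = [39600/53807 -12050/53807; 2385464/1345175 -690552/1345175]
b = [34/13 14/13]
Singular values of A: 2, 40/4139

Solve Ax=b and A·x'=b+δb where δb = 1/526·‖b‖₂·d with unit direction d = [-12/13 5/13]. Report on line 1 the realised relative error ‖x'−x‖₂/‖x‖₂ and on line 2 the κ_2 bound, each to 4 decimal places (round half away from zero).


0.0027
0.3934

σ_max = 2, σ_min = 40/4139
κ_2(A) = 2 / (40/4139) = 206.9500
perturbation bound = 206.9500·1/526 = 0.3934
solve Ax = b  →  x = [-56.9860 -198.9520]
2-norm of b is 2.8284; of x, 206.9524
Δx = A⁻¹·δb where δb = 1/526·2.8284·d; ‖Δx‖ = 0.5564
dividing the unrounded norms, ‖Δx‖/‖x‖ = 0.0027
so the bound overstates the realised error by a factor of ≈ 146.3375 (computed from the unrounded values)


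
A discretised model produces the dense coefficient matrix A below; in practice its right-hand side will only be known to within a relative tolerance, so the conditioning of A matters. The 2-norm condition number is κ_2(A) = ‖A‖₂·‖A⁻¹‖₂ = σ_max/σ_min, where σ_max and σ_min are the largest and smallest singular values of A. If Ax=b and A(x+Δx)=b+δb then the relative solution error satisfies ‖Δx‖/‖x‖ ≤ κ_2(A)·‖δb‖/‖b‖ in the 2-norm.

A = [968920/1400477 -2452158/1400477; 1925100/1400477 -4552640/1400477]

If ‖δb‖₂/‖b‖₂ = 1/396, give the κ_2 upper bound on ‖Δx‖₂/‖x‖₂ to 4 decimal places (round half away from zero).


0.2560

form AᵀA = [16072027600/6786629161 -38547516240/6786629161; -38547516240/6786629161 92524601476/6786629161] with trace 642583604/40157569 and determinant 1000000/40157569
solving λ² − 642583604/40157569·λ + 1000000/40157569 = 0 gives λ = 16, 62500/40157569
κ = σ_max/σ_min = 4/(250/6337) = 101.3920
κ_2(A)·‖δb‖/‖b‖ = 0.2560


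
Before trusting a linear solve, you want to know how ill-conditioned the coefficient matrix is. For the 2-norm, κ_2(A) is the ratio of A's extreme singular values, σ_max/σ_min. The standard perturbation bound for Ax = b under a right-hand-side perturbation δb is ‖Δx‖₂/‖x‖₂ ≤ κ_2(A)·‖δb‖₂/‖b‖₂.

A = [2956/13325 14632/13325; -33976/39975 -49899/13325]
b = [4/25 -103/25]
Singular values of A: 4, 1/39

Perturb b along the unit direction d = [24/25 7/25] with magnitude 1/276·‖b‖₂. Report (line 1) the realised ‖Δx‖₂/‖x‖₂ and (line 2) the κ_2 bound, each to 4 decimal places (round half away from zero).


largest singular value 4, smallest 1/39
κ_2(A) = 4 / (1/39) = 156.0000
κ_2(A)·‖δb‖/‖b‖ = 0.5652
solve Ax = b  →  x = [38.2683 -7.5854]
‖b‖₂ = 4.1231 and ‖x‖₂ = 39.0128
with δb = [0.0143 0.0042], A·Δx = δb → ‖Δx‖ = 0.5826
realised ‖Δx‖/‖x‖ = 0.0149
so the bound overstates the realised error by a factor of ≈ 37.8480 (computed from the unrounded values)

0.0149
0.5652


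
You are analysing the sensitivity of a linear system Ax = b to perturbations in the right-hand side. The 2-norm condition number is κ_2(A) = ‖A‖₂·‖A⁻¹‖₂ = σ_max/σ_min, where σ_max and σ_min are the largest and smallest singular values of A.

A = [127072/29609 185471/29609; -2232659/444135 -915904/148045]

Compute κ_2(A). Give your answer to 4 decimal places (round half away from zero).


24.5040

M = AᵀA = [10247214241/234549225 4533310496/78183075; 4533310496/78183075 2020056401/26061025]. tr(M)=1137108874/9381969, det(M)=228765625/9381969
eigenvalues of AᵀA: λ = (tr ± √(tr²−4·det))/2 = 121, 1890625/9381969
κ_2(A) = √(λ_max/λ_min) = √(121 / (1890625/9381969)) = 24.5040


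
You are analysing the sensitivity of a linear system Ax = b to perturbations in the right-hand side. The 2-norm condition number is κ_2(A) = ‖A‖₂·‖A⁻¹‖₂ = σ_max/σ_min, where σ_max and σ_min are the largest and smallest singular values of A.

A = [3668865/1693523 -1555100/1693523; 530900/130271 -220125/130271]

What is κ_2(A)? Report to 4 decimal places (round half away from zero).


306.5200

AᵀA = [211398039025/9923945161 -88081416000/9923945161; -88081416000/9923945161 36703230625/9923945161]; tr = 1468054850/58721569, det = 390625/58721569
char-poly roots: 25 and 15625/58721569
κ_2(A) = √(λ_max/λ_min) = √(25 / (15625/58721569)) = 306.5200


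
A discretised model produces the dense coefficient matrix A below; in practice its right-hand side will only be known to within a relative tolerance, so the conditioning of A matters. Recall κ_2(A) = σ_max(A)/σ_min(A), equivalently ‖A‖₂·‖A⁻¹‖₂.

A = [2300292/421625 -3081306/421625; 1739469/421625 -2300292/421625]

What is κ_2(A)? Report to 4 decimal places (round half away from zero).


337.3000

M = AᵀA = [332683827489/7110705625 -443567606652/7110705625; -443567606652/7110705625 591431598036/7110705625]. tr(M)=36964617021/284428225, det(M)=42224004/284428225
solving λ² − 36964617021/284428225·λ + 42224004/284428225 = 0 gives λ = 3249/25, 12996/11377129
σ_max=√(3249/25)=(57/5), σ_min=√(12996/11377129)=(114/3373) → κ = 337.3000


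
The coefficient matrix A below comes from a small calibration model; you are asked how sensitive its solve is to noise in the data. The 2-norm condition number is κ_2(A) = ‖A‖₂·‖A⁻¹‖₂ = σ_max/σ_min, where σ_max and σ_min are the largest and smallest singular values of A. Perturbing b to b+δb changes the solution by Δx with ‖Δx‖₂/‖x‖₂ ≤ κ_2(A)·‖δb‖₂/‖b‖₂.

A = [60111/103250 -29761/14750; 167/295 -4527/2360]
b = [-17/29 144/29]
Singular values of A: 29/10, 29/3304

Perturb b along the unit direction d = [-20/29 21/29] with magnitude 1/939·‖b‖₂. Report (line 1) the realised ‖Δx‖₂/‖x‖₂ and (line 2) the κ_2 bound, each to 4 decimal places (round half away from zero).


σ_max = 29/10, σ_min = 29/3304
condition number: (29/10) ÷ (29/3304) = 330.4000
worst-case relative error ≤ 330.4000 × 1/939 = 0.3519
solve Ax = b  →  x = [437.7848 126.6097]
‖b‖₂ = 5.0000 and ‖x‖₂ = 455.7253
re-solving with b+δb shifts x by Δx of norm 0.6067
realised ‖Δx‖/‖x‖ = 0.0013
tightness: 0.0013 against a bound of 0.3519 (unrounded ratio ≈ 0.0038)

0.0013
0.3519


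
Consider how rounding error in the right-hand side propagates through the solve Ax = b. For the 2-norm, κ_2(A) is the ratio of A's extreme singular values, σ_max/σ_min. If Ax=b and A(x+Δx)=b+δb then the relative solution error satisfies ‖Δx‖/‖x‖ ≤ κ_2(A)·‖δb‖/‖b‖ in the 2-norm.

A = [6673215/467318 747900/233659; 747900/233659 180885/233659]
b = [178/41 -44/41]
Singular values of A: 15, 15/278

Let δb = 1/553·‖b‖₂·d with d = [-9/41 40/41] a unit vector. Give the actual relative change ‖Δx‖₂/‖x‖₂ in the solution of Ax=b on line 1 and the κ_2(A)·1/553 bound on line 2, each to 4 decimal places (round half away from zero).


largest singular value 15, smallest 15/278
condition number: 15 ÷ (15/278) = 278.0000
worst-case relative error ≤ 278.0000 × 1/553 = 0.5027
solve Ax = b  →  x = [8.3967 -36.1041]
‖b‖₂ = 4.4721 and ‖x‖₂ = 37.0676
δb = ε·‖b‖·d = [-0.0018 0.0079]; solving A·Δx = δb gives ‖Δx‖ = 0.1499
relative error = 0.0040
so the bound overstates the realised error by a factor of ≈ 124.3286 (computed from the unrounded values)

0.0040
0.5027


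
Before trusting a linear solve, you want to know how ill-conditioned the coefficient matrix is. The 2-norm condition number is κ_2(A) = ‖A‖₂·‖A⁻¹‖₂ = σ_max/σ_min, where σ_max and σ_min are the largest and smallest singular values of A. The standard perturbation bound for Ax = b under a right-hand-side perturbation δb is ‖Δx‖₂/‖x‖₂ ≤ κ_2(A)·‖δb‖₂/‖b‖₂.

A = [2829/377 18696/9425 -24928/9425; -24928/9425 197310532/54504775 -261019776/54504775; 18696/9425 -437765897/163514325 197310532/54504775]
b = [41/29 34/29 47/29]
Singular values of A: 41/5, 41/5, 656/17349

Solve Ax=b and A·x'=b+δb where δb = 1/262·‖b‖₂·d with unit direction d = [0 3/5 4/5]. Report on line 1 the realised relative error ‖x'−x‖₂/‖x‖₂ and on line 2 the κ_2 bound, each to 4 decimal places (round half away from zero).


0.0047
0.8277

largest singular value 41/5, smallest 656/17349
condition number: (41/5) ÷ (656/17349) = 216.8625
bound on ‖Δx‖/‖x‖: κ·ε = 216.8625·1/262 = 0.8277
solve Ax = b  →  x = [0.1595 42.3540 31.6834]
‖b‖ = 2.4495, ‖x‖ = 52.8936
δb = ε·‖b‖·d = [0.0000 0.0056 0.0075]; solving A·Δx = δb gives ‖Δx‖ = 0.2473
relative error = 0.0047
realised/bound (from unrounded values) ≈ 0.0056


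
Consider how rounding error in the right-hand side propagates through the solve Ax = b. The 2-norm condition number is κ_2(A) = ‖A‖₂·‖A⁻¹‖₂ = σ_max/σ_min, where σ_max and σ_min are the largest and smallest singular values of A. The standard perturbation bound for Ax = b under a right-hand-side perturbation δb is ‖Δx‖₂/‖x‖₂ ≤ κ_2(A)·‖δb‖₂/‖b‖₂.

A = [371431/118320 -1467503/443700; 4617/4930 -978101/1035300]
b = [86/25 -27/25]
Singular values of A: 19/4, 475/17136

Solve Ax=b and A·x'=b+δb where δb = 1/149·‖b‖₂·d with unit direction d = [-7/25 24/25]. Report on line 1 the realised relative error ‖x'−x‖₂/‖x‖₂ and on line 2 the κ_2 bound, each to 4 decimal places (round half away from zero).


0.0121
1.1501

largest singular value 19/4, smallest 475/17136
κ = σ_max/σ_min = (19/4)/(475/17136) = 171.3600
κ_2(A)·‖δb‖/‖b‖ = 1.1501
solve Ax = b  →  x = [-51.8121 -50.2171]
2-norm of b is 3.6056; of x, 72.1543
Δx = A⁻¹·δb where δb = 1/149·3.6056·d; ‖Δx‖ = 0.8730
relative error = 0.0121
realised/bound (from unrounded values) ≈ 0.0105


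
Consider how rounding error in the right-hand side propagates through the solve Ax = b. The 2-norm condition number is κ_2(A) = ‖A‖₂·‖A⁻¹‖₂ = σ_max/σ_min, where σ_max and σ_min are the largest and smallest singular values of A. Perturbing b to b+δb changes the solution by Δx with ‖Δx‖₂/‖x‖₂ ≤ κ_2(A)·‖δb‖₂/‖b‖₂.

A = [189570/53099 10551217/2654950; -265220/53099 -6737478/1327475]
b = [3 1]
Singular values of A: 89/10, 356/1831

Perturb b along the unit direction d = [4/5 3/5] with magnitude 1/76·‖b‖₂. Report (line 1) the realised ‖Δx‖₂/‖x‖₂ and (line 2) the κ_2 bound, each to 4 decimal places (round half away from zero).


from the listed singular values, σ₁ = 89/10, σ_n = 356/1831
κ = σ_max/σ_min = (89/10)/(356/1831) = 45.7750
worst-case relative error ≤ 45.7750 × 1/76 = 0.6023
solve Ax = b  →  x = [-11.0958 10.7226]
‖b‖ = 3.1623, ‖x‖ = 15.4302
with δb = [0.0333 0.0250], A·Δx = δb → ‖Δx‖ = 0.2140
dividing the unrounded norms, ‖Δx‖/‖x‖ = 0.0139
tightness: 0.0139 against a bound of 0.6023 (unrounded ratio ≈ 0.0230)

0.0139
0.6023


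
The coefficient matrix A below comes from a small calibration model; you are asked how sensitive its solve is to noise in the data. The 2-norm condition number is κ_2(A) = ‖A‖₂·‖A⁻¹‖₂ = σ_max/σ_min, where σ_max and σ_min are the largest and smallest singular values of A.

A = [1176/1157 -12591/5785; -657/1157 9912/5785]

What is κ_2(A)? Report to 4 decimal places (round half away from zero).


M = AᵀA = [1814625/1338649 -4263840/1338649; -4263840/1338649 10271241/1338649]. tr(M)=71514/7921, det(M)=2025/7921
eigenvalues of AᵀA: λ = (tr ± √(tr²−4·det))/2 = 9, 225/7921
κ = σ_max/σ_min = 3/(15/89) = 17.8000

17.8000


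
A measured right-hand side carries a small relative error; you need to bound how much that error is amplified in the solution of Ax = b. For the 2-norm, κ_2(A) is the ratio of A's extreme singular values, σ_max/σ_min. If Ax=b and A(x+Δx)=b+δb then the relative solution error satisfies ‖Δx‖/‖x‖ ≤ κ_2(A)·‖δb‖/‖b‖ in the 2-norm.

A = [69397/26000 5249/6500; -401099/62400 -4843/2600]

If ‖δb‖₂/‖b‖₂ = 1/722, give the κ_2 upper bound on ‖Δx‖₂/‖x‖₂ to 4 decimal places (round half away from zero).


0.3324

AᵀA = [27902402809/576000000 339085313/24000000; 339085313/24000000 4121741/1000000]; tr = 48442441/921600, det = 707281/14745600
solving λ² − 48442441/921600·λ + 707281/14745600 = 0 gives λ = 841/16, 841/921600
so κ_2 = √((841/16) / (841/921600)) = 240.0000
bound on ‖Δx‖/‖x‖: κ·ε = 240.0000·1/722 = 0.3324


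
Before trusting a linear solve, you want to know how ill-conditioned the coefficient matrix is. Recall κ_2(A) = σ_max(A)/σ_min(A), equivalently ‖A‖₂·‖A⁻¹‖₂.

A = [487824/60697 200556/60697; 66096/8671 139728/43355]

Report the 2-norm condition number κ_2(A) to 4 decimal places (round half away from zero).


form AᵀA = [537500160/4380649 1119759552/21903245; 1119759552/21903245 2333221776/109516225] with trace 93317904/648025 and determinant 331776/648025
λ_max, λ_min = (93317904/648025 ± √8707371210383616/419936400625)/2 = 144, 2304/648025
so κ_2 = √(144 / (2304/648025)) = 201.2500

201.2500


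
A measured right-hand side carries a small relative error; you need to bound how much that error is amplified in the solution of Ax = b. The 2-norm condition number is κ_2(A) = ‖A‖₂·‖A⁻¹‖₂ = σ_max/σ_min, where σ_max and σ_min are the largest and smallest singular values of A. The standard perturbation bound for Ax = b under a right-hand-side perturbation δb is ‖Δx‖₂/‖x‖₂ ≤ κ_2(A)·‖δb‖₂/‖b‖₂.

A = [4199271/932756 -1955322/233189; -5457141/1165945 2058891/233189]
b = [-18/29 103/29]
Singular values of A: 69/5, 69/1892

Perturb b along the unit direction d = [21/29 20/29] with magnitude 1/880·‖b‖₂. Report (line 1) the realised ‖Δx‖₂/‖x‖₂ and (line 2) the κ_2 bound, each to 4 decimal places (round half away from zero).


0.0020
0.4300

σ_max = 69/5, σ_min = 69/1892
κ_2(A) = (69/5) / (69/1892) = 378.4000
worst-case relative error ≤ 378.4000 × 1/880 = 0.4300
solve Ax = b  →  x = [48.2864 25.9991]
‖b‖ = 3.6056, ‖x‖ = 54.8410
re-solving with b+δb shifts x by Δx of norm 0.1123
dividing the unrounded norms, ‖Δx‖/‖x‖ = 0.0020
realised/bound (from unrounded values) ≈ 0.0048


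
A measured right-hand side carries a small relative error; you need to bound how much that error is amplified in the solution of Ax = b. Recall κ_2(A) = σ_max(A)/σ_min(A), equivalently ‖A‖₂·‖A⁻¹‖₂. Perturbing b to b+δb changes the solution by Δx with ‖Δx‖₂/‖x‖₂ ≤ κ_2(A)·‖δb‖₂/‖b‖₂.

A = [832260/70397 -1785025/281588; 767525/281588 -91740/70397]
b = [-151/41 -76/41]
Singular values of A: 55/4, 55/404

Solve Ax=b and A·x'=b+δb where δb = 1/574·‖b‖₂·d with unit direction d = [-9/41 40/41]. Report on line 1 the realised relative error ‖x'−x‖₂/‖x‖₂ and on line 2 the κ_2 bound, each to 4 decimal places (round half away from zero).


σ_max = 55/4, σ_min = 55/404
condition number: (55/4) ÷ (55/404) = 101.0000
κ_2(A)·‖δb‖/‖b‖ = 0.1760
solve Ax = b  →  x = [-3.7134 -6.3444]
2-norm of b is 4.1231; of x, 7.3512
δb = ε·‖b‖·d = [-0.0016 0.0070]; solving A·Δx = δb gives ‖Δx‖ = 0.0528
dividing the unrounded norms, ‖Δx‖/‖x‖ = 0.0072
so the bound overstates the realised error by a factor of ≈ 24.5153 (computed from the unrounded values)

0.0072
0.1760


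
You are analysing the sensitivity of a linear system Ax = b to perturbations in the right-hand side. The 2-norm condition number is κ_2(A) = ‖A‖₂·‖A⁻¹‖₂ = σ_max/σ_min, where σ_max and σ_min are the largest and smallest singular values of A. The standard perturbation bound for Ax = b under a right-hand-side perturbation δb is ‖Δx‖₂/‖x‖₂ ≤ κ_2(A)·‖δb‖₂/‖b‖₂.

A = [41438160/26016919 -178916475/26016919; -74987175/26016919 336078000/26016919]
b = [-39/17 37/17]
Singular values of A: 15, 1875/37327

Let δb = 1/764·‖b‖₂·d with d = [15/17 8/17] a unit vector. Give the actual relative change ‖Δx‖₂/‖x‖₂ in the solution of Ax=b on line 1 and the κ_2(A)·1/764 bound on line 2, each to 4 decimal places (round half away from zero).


σ_max = 15, σ_min = 1875/37327
κ = σ_max/σ_min = 15/(1875/37327) = 298.6160
κ_2(A)·‖δb‖/‖b‖ = 0.3909
solve Ax = b  →  x = [-19.4661 -4.1749]
‖b‖ = 3.1623, ‖x‖ = 19.9087
δb = ε·‖b‖·d = [0.0037 0.0019]; solving A·Δx = δb gives ‖Δx‖ = 0.0824
realised ‖Δx‖/‖x‖ = 0.0041
tightness: 0.0041 against a bound of 0.3909 (unrounded ratio ≈ 0.0106)

0.0041
0.3909


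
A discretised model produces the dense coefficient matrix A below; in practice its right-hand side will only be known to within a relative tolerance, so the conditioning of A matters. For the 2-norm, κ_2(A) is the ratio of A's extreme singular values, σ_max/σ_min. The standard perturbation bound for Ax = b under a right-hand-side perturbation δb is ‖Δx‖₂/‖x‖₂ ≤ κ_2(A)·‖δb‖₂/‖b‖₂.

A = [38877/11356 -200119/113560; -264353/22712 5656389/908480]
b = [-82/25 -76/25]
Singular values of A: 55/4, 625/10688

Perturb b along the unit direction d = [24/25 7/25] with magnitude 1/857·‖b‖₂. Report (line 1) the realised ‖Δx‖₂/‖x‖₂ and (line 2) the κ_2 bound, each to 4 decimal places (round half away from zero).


largest singular value 55/4, smallest 625/10688
condition number: (55/4) ÷ (625/10688) = 235.1360
κ_2(A)·‖δb‖/‖b‖ = 0.2744
solve Ax = b  →  x = [-32.0614 -60.4242]
2-norm of b is 4.4721; of x, 68.4034
re-solving with b+δb shifts x by Δx of norm 0.0892
relative error = 0.0013
realised/bound (from unrounded values) ≈ 0.0048

0.0013
0.2744


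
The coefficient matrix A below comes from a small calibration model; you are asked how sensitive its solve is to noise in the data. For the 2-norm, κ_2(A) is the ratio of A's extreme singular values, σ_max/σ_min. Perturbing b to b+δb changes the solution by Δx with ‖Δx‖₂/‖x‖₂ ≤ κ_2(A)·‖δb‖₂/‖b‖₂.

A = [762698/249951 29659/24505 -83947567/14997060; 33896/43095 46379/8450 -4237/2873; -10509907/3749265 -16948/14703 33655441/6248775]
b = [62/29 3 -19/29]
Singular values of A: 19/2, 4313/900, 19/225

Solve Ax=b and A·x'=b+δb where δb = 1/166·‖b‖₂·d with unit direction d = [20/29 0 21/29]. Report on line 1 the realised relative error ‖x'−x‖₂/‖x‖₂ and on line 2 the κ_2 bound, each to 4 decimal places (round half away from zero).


0.0225
0.6777

largest singular value 19/2, smallest 19/225
condition number: (19/2) ÷ (19/225) = 112.5000
worst-case relative error ≤ 112.5000 × 1/166 = 0.6777
solve Ax = b  →  x = [10.5106 0.5067 5.4572]
2-norm of b is 3.7417; of x, 11.8537
δb = ε·‖b‖·d = [0.0155 0.0000 0.0163]; solving A·Δx = δb gives ‖Δx‖ = 0.2669
relative error = 0.0225
so the bound overstates the realised error by a factor of ≈ 30.0962 (computed from the unrounded values)


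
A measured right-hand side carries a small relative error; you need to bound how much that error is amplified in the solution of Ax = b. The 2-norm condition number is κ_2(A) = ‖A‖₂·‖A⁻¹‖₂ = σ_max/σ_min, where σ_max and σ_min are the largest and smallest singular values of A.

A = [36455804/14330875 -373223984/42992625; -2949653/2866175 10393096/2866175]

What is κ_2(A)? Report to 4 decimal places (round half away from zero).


M = AᵀA = [9151106306489/1215230640625 -94114688866744/3645691921875; -94114688866744/3645691921875 968046403772224/10937075765625]. tr(M)=1680650176849/17499321225, det(M)=1475789056/17499321225
eigenvalues of AᵀA: λ = (tr ± √(tr²−4·det))/2 = 2401/25, 614656/699972849
κ_2(A) = √(λ_max/λ_min) = √((2401/25) / (614656/699972849)) = 330.7125

330.7125


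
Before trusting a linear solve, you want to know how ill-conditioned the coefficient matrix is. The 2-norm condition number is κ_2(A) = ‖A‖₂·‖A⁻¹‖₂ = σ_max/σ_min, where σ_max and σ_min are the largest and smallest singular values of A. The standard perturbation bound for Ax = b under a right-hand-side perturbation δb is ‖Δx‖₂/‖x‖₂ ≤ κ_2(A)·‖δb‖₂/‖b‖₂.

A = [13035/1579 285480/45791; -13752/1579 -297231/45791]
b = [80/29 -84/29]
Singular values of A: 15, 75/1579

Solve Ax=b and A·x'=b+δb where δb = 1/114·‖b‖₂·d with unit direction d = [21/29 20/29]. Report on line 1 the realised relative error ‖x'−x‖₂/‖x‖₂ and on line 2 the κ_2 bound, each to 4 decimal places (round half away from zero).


2.7702
2.7702

from the listed singular values, σ₁ = 15, σ_n = 75/1579
condition number: 15 ÷ (75/1579) = 315.8000
worst-case relative error ≤ 315.8000 × 1/114 = 2.7702
solve Ax = b  →  x = [0.2133 0.1600]
‖b‖ = 4.0000, ‖x‖ = 0.2667
re-solving with b+δb shifts x by Δx of norm 0.7387
dividing the unrounded norms, ‖Δx‖/‖x‖ = 2.7702
realised/bound = 1 exactly: the bound is attained for this b and d


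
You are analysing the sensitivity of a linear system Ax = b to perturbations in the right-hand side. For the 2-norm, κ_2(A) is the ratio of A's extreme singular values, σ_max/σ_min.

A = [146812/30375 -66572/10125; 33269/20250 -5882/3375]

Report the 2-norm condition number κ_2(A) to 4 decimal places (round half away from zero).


AᵀA = [30776477/1180980 -3409333/98415; -3409333/98415 1517828/32805]; tr = 17083657/236196, det = 334084/59049
λ_max, λ_min = (17083657/236196 ± √290588787622225/55788550416)/2 = 289/4, 4624/59049
κ = σ_max/σ_min = (17/2)/(68/243) = 30.3750

30.3750


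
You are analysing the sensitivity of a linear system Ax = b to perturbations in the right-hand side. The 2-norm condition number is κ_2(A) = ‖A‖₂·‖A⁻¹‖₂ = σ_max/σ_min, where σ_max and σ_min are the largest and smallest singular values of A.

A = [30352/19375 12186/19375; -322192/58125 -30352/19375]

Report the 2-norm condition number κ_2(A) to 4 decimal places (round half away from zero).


34.8750

AᵀA = [179358208/5405625 17422048/1801875; 17422048/1801875 1711588/600625]; tr = 311620/8649, det = 1024/961
λ_max, λ_min = (311620/8649 ± √96788187664/74805201)/2 = 36, 256/8649
so κ_2 = √(36 / (256/8649)) = 34.8750


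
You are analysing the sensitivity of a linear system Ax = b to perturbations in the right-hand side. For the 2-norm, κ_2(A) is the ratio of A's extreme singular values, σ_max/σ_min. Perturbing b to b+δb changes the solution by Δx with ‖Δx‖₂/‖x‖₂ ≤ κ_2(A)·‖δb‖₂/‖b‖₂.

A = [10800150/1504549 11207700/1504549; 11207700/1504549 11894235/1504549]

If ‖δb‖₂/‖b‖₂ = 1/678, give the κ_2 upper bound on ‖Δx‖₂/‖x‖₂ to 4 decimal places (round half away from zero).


0.2639

AᵀA = [288056812500/2691638161 302439784500/2691638161; 302439784500/2691638161 317580696225/2691638161]; tr = 720139725/3200521, det = 5062500/3200521
char-poly roots: 225 and 22500/3200521
so κ_2 = √(225 / (22500/3200521)) = 178.9000
worst-case relative error ≤ 178.9000 × 1/678 = 0.2639


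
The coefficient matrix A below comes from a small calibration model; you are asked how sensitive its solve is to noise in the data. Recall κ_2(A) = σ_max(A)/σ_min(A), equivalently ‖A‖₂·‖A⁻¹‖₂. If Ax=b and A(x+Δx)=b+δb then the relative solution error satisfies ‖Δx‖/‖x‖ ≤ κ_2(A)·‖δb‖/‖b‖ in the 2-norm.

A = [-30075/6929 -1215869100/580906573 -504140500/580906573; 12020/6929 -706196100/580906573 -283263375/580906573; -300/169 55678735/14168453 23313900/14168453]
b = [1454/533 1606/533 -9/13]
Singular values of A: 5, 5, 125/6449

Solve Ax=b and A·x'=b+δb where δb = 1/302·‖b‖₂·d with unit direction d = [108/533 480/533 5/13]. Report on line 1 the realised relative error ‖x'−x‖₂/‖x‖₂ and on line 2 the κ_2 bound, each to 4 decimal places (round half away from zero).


0.0046
0.8542

from the listed singular values, σ₁ = 5, σ_n = 125/6449
κ = σ_max/σ_min = 5/(125/6449) = 257.9600
bound on ‖Δx‖/‖x‖: κ·ε = 257.9600·1/302 = 0.8542
solve Ax = b  →  x = [-0.2154 -60.0121 142.6690]
‖b‖₂ = 4.1231 and ‖x‖₂ = 154.7770
Δx = A⁻¹·δb where δb = 1/302·4.1231·d; ‖Δx‖ = 0.7044
relative error = 0.0046
so the bound overstates the realised error by a factor of ≈ 187.6947 (computed from the unrounded values)


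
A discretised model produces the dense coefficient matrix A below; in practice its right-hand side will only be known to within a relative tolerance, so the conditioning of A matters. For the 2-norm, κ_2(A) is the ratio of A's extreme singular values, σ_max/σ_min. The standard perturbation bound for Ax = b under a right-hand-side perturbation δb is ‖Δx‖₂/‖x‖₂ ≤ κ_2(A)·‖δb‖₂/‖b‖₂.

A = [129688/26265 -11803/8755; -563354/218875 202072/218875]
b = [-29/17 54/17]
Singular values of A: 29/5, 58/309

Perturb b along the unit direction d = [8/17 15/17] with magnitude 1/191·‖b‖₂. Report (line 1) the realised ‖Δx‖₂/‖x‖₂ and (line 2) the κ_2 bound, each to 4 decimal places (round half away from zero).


0.0094
0.1618

from the listed singular values, σ₁ = 29/5, σ_n = 58/309
condition number: (29/5) ÷ (58/309) = 30.9000
worst-case relative error ≤ 30.9000 × 1/191 = 0.1618
solve Ax = b  →  x = [2.4869 10.3738]
‖b‖₂ = 3.6056 and ‖x‖₂ = 10.6677
δb = ε·‖b‖·d = [0.0089 0.0167]; solving A·Δx = δb gives ‖Δx‖ = 0.1006
relative error = 0.0094
tightness: 0.0094 against a bound of 0.1618 (unrounded ratio ≈ 0.0583)


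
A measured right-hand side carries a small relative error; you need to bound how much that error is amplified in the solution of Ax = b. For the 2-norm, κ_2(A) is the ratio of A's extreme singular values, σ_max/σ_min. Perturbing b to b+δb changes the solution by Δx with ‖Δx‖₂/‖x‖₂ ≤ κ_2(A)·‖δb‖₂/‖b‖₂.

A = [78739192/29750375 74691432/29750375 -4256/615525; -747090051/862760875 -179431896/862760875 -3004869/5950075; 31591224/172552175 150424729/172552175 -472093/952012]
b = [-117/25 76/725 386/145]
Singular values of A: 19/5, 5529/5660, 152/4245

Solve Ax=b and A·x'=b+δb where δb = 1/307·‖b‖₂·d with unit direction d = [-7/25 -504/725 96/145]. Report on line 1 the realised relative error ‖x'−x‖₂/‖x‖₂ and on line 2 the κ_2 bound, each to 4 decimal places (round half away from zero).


0.0058
0.3457

from the listed singular values, σ₁ = 19/5, σ_n = 152/4245
condition number: (19/5) ÷ (152/4245) = 106.1250
perturbation bound = 106.1250·1/307 = 0.3457
solve Ax = b  →  x = [-43.5777 44.2302 56.2987]
‖b‖₂ = 5.3852 and ‖x‖₂ = 83.8145
with δb = [-0.0049 -0.0122 0.0116], A·Δx = δb → ‖Δx‖ = 0.4899
relative error = 0.0058
so the bound overstates the realised error by a factor of ≈ 59.1431 (computed from the unrounded values)


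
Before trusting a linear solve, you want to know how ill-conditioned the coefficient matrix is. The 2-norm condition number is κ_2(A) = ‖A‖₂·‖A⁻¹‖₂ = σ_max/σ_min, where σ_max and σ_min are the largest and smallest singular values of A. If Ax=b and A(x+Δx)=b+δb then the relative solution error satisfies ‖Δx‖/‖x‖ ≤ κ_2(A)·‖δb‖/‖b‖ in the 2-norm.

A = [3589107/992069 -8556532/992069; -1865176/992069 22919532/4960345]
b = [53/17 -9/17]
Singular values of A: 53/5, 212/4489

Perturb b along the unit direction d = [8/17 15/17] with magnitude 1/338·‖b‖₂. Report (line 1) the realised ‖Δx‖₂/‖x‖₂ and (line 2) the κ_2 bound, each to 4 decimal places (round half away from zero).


0.0094
0.6641

from the listed singular values, σ₁ = 53/5, σ_n = 212/4489
κ = σ_max/σ_min = (53/5)/(212/4489) = 224.4500
bound on ‖Δx‖/‖x‖: κ·ε = 224.4500·1/338 = 0.6641
solve Ax = b  →  x = [19.6546 7.8828]
‖b‖₂ = 3.1623 and ‖x‖₂ = 21.1764
δb = ε·‖b‖·d = [0.0044 0.0083]; solving A·Δx = δb gives ‖Δx‖ = 0.1981
realised ‖Δx‖/‖x‖ = 0.0094
tightness: 0.0094 against a bound of 0.6641 (unrounded ratio ≈ 0.0141)


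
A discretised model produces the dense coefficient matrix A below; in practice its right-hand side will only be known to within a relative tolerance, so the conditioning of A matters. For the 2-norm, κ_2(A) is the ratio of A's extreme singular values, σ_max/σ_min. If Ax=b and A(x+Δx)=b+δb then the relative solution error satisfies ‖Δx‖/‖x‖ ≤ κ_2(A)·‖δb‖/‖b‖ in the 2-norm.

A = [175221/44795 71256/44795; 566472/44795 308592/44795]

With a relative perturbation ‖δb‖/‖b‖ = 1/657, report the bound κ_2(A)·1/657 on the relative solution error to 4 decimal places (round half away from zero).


0.0501

AᵀA = [14063717025/80263681 7491771000/80263681; 7491771000/80263681 4012257600/80263681]; tr = 62546625/277729, det = 12960000/277729
eigenvalues of AᵀA: λ = (tr ± √(tr²−4·det))/2 = 225, 57600/277729
so κ_2 = √(225 / (57600/277729)) = 32.9375
κ_2(A)·‖δb‖/‖b‖ = 0.0501


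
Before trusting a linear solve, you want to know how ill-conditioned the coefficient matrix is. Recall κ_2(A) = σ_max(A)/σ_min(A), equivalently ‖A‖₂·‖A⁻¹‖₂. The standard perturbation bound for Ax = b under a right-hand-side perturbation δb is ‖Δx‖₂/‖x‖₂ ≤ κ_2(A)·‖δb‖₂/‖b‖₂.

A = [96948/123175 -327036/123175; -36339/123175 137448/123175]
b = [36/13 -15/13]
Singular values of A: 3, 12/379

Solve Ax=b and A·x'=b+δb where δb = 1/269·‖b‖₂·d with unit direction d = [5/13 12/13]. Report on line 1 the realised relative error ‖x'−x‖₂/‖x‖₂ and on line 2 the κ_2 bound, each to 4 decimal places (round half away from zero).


σ_max = 3, σ_min = 12/379
condition number: 3 ÷ (12/379) = 94.7500
bound on ‖Δx‖/‖x‖: κ·ε = 94.7500·1/269 = 0.3522
solve Ax = b  →  x = [0.2800 -0.9600]
‖b‖ = 3.0000, ‖x‖ = 1.0000
Δx = A⁻¹·δb where δb = 1/269·3.0000·d; ‖Δx‖ = 0.3522
realised ‖Δx‖/‖x‖ = 0.3522
so the bound is sharp here: realised error equals the bound

0.3522
0.3522


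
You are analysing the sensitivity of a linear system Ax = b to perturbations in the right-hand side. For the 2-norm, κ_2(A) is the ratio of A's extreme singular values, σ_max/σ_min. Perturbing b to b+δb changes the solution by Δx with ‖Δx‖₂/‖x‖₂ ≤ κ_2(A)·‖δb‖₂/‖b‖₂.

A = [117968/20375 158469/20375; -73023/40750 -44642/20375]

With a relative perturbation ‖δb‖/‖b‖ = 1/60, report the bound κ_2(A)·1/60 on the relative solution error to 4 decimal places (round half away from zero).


AᵀA = [487985237/13284500 162593739/3321125; 162593739/3321125 216842657/3321125]; tr = 271071173/2656900, det = 104060401/66422500
λ_max, λ_min = (271071173/2656900 ± √2937413773555569/282364704400)/2 = 10201/100, 10201/664225
σ_max=√(10201/100)=(101/10), σ_min=√(10201/664225)=(101/815) → κ = 81.5000
κ_2(A)·‖δb‖/‖b‖ = 1.3583

1.3583


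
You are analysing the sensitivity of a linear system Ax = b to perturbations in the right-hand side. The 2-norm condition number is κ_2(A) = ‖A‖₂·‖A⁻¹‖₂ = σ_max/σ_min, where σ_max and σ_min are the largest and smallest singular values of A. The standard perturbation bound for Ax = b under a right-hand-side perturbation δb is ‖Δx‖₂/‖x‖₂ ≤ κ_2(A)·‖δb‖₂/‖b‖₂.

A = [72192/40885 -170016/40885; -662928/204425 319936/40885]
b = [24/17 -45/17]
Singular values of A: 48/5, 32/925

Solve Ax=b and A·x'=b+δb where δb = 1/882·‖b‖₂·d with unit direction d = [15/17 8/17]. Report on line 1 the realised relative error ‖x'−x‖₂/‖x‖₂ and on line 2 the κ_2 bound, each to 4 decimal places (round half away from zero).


from the listed singular values, σ₁ = 48/5, σ_n = 32/925
condition number: (48/5) ÷ (32/925) = 277.5000
worst-case relative error ≤ 277.5000 × 1/882 = 0.3146
solve Ax = b  →  x = [0.1202 -0.2885]
‖b‖ = 3.0000, ‖x‖ = 0.3125
with δb = [0.0030 0.0016], A·Δx = δb → ‖Δx‖ = 0.0983
relative error = 0.3146
realised/bound = 1 exactly: the bound is attained for this b and d

0.3146
0.3146


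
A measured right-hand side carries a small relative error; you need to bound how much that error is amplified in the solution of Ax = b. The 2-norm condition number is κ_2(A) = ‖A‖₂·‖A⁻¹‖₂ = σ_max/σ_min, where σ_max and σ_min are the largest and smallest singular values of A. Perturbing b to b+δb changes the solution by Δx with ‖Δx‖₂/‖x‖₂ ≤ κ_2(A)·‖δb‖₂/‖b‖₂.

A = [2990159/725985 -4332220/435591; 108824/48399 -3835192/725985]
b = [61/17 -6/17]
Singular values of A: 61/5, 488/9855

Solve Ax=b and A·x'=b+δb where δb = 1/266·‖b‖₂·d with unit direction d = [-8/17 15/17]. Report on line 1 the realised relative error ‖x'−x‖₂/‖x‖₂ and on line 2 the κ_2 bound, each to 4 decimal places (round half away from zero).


largest singular value 61/5, smallest 488/9855
κ_2(A) = (61/5) / (488/9855) = 246.3750
κ_2(A)·‖δb‖/‖b‖ = 0.9262
solve Ax = b  →  x = [-37.1879 -15.7613]
‖b‖ = 3.6056, ‖x‖ = 40.3901
with δb = [-0.0064 0.0120], A·Δx = δb → ‖Δx‖ = 0.2737
dividing the unrounded norms, ‖Δx‖/‖x‖ = 0.0068
tightness: 0.0068 against a bound of 0.9262 (unrounded ratio ≈ 0.0073)

0.0068
0.9262


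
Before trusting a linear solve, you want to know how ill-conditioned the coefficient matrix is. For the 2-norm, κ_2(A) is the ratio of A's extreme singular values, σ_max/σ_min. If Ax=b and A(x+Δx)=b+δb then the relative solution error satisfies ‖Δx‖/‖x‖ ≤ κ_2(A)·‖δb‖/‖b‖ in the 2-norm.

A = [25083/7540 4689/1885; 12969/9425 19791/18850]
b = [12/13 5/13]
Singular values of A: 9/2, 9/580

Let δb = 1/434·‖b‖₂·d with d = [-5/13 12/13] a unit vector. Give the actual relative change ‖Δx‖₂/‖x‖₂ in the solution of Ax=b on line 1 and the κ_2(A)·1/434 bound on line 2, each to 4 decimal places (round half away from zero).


0.6682
0.6682

from the listed singular values, σ₁ = 9/2, σ_n = 9/580
condition number: (9/2) ÷ (9/580) = 290.0000
bound on ‖Δx‖/‖x‖: κ·ε = 290.0000·1/434 = 0.6682
solve Ax = b  →  x = [0.1778 0.1333]
‖b‖ = 1.0000, ‖x‖ = 0.2222
re-solving with b+δb shifts x by Δx of norm 0.1485
dividing the unrounded norms, ‖Δx‖/‖x‖ = 0.6682
realised/bound = 1 exactly: the bound is attained for this b and d


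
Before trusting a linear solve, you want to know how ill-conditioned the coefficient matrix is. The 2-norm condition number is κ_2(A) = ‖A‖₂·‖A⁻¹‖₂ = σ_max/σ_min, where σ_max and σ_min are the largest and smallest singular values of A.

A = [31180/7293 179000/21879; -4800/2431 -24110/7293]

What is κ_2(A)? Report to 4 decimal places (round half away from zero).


49.5000

AᵀA = [6979600/314721 39188000/944163; 39188000/944163 220548100/2832489]; tr = 980500/9801, det = 40000/9801
eigenvalues of AᵀA: λ = (tr ± √(tr²−4·det))/2 = 100, 400/9801
σ_max=√100=10, σ_min=√(400/9801)=(20/99) → κ = 49.5000


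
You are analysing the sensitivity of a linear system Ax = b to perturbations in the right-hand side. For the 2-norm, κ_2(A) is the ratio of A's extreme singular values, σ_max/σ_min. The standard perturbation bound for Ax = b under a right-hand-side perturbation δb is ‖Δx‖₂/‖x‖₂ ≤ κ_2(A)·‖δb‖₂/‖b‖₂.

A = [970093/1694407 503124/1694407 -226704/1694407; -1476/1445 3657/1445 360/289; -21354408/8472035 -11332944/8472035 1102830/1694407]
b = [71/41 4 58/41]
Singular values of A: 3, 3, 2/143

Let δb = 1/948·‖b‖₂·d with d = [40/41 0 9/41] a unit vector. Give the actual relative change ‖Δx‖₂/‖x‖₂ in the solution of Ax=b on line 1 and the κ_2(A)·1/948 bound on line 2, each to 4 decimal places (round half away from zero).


largest singular value 3, smallest 2/143
κ = σ_max/σ_min = 3/(2/143) = 214.5000
perturbation bound = 214.5000·1/948 = 0.2263
solve Ax = b  →  x = [53.0941 -39.4039 126.8039]
‖b‖₂ = 4.5826 and ‖x‖₂ = 143.0066
Δx = A⁻¹·δb where δb = 1/948·4.5826·d; ‖Δx‖ = 0.3456
relative error = 0.0024
tightness: 0.0024 against a bound of 0.2263 (unrounded ratio ≈ 0.0107)

0.0024
0.2263


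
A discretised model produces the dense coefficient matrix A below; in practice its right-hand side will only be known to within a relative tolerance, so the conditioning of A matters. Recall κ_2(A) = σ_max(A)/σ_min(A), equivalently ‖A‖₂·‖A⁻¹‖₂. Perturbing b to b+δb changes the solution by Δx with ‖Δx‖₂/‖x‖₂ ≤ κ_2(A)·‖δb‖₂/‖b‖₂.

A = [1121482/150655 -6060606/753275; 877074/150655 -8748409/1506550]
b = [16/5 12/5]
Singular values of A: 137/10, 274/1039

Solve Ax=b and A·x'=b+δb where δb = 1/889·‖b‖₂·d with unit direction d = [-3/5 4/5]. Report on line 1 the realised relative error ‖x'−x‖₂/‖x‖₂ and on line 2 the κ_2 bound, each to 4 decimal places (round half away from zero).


0.0584
0.0584

from the listed singular values, σ₁ = 137/10, σ_n = 274/1039
condition number: (137/10) ÷ (274/1039) = 51.9500
perturbation bound = 51.9500·1/889 = 0.0584
solve Ax = b  →  x = [0.2014 -0.2114]
2-norm of b is 4.0000; of x, 0.2920
δb = ε·‖b‖·d = [-0.0027 0.0036]; solving A·Δx = δb gives ‖Δx‖ = 0.0171
dividing the unrounded norms, ‖Δx‖/‖x‖ = 0.0584
so the bound is sharp here: realised error equals the bound
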